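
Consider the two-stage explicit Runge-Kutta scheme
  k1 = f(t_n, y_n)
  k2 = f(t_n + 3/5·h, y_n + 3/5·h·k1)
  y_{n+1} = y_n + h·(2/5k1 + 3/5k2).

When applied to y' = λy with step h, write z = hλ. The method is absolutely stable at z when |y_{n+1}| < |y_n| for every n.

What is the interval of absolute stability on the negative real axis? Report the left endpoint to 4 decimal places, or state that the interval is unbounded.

With y'=λy (z=hλ):
  k1=λy_n ⇒ h·k1=z·y_n;  k2=λ(1+3/5z)y_n ⇒ h·k2=z(1+3/5z)y_n
  y_{n+1}/y_n = 1 + 2/5z + 3/5z(1+3/5z) = 1 + z + 9/25z²
  so R(z) = 1 + z + 9/25z².

Solve |R(x)|<1 on ℝ⁻.
x=-0.32: |R|=0.7169
R=1: x+9/25x²=0 ⇒ x=−25/9=-2.7778; min R=1−1/(4·9/25)=0.3056>−1
Confirm numerically:
  x=-2.346: |R|=0.63534 <1
  x=-2.156: |R|=0.51740 <1
  x=-1.604: |R|=0.32221 <1
  x=-3.359: |R|=1.70284 >1
  x=-3.081: |R|=1.33632 >1
So |R|<1 on (-2.7778, 0).

(-2.7778, 0).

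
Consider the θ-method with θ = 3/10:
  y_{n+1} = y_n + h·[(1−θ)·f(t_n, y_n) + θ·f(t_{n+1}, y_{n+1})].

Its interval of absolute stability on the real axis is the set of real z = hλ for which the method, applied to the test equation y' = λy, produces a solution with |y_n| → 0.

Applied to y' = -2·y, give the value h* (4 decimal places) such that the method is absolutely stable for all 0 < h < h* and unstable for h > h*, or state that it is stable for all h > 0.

(-5.0000,0); λ=-2 ⇒ h* = (5)/2 = 2.5000.

Test eqn y'=λy, z=hλ:
  y_{n+1} = y_n + z·[7/10·y_n + 3/10·y_{n+1}] ⇒ (1 − 3/10z)y_{n+1} = (1 + 7/10z)y_n
  ⇒ R(z) = (1 + 7/10z)/(1 − 3/10z).

Need |R(x)|<1, x<0.
x=-0.95: |R|=0.2607
R=−1: 1+7/10x = −1+3/10x ⇒ -2/5x=2 ⇒ x=2/(-2/5)=-5.0000
Confirm numerically:
  x=-4.851: |R|=0.97573 <1
  x=-3.754: |R|=0.76559 <1
  x=-2.745: |R|=0.50535 <1
  x=-2.447: |R|=0.41111 <1
  x=-5.552: |R|=1.08283 >1
  x=-5.537: |R|=1.08072 >1
  x=-5.084: |R|=1.01331 >1
Interval (-5.0000, 0).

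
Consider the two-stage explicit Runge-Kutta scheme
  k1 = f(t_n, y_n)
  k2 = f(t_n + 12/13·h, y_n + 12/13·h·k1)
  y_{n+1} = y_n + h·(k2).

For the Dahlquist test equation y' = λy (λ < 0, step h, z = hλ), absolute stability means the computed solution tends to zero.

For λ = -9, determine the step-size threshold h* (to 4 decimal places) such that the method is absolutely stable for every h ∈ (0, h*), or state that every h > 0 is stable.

(-1.0833,0); λ=-9 ⇒ h* = (13/12)/9 = 0.1204.

Test eqn y'=λy, z=hλ:
  k1=λy_n ⇒ h·k1=z·y_n;  k2=λ(1+12/13z)y_n ⇒ h·k2=z(1+12/13z)y_n
  y_{n+1}/y_n = 1 + z(1+12/13z) = 1 + z + 12/13z²
  so R(z) = 1 + z + 12/13z².

Boundary: |R(x)|=1, x<0.
x=-1.06: |R|=0.9772
R=1: x+12/13x²=0 ⇒ x=−13/12=-1.0833; min R=1−1/(4·12/13)=0.7292>−1
Confirm numerically:
  x=-0.885: |R|=0.83798 <1
  x=-0.846: |R|=0.81466 <1
  x=-0.600: |R|=0.73231 <1
  x=-0.483: |R|=0.73234 <1
  x=-1.580: |R|=1.72437 >1
  x=-1.234: |R|=1.17162 >1
  x=-1.191: |R|=1.11837 >1
Interval (-1.0833, 0).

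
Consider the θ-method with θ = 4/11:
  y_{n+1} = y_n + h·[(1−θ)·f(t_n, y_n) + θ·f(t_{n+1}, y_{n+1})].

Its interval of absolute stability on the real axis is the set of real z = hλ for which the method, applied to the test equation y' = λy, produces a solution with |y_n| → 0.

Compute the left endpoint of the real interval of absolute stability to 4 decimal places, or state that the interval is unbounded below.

Set f=λy, z=hλ:
  y_{n+1} = y_n + z·[7/11·y_n + 4/11·y_{n+1}] ⇒ (1 − 4/11z)y_{n+1} = (1 + 7/11z)y_n
  Hence R(z) = (1 + 7/11z)/(1 − 4/11z).

Find x<0 with |R(x)|<1.
x=-0.77: |R|=0.3984
R=−1: 1+7/11x = −1+4/11x ⇒ -3/11x=2 ⇒ x=2/(-3/11)=-7.3333
Confirm numerically:
  x=-6.910: |R|=0.96713 <1
  x=-5.578: |R|=0.84192 <1
  x=-4.873: |R|=0.75794 <1
  x=-7.793: |R|=1.03270 >1
  x=-7.461: |R|=1.00938 >1
Interval (-7.3333, 0).

z* = -7.3333.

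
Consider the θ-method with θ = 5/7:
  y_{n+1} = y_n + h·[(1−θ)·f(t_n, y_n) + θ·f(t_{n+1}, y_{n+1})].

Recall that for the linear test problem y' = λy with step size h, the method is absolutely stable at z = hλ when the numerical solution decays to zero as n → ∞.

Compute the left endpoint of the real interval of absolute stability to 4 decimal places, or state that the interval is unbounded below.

Test eqn y'=λy, z=hλ:
  y_{n+1} = y_n + z·[2/7·y_n + 5/7·y_{n+1}] ⇒ (1 − 5/7z)y_{n+1} = (1 + 2/7z)y_n
  so R(z) = (1 + 2/7z)/(1 − 5/7z).

Boundary: |R(x)|=1, x<0.
x=-1.09: |R|=0.3871
x=-2: |R|=0.1765
x=-10: |R|=0.2281
x=-100: |R|=0.3807
θ=5/7≥1/2 ⇒ |1+2/7x|<|1−5/7x| ∀x<0 ⇒ interval (−∞,0).

(−∞, 0) — no finite endpoint.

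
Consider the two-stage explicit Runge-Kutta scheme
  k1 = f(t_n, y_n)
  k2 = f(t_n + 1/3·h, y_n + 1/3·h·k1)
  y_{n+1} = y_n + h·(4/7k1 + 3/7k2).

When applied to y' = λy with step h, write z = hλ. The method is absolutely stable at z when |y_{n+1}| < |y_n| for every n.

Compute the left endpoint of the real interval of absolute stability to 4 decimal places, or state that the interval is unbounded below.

z* = -7.0000.

Set f=λy, z=hλ:
  k1=λy_n ⇒ h·k1=z·y_n;  k2=λ(1+1/3z)y_n ⇒ h·k2=z(1+1/3z)y_n
  y_{n+1}/y_n = 1 + 4/7z + 3/7z(1+1/3z) = 1 + z + 1/7z²
  ⇒ R(z) = 1 + z + 1/7z².

Solve |R(x)|<1 on ℝ⁻.
x=-0.49: |R|=0.5443
R=1: x+1/7x²=0 ⇒ x=−7=-7.0000; min R=1−1/(4·1/7)=-0.7500>−1
Confirm numerically:
  x=-6.979: |R|=0.97906 <1
  x=-5.029: |R|=0.41602 <1
  x=-3.928: |R|=0.72383 <1
  x=-7.484: |R|=1.51747 >1
  x=-7.466: |R|=1.49702 >1
  x=-7.173: |R|=1.17728 >1
So |R|<1 on (-7.0000, 0).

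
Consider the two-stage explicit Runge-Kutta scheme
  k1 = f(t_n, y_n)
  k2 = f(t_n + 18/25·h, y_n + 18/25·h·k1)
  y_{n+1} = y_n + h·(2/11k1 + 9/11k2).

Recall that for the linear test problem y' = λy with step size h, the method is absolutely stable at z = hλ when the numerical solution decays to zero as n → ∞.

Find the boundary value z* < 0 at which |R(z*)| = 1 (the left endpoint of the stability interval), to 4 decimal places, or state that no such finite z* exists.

left endpoint -1.6975.

With y'=λy (z=hλ):
  k1=λy_n ⇒ h·k1=z·y_n;  k2=λ(1+18/25z)y_n ⇒ h·k2=z(1+18/25z)y_n
  y_{n+1}/y_n = 1 + 2/11z + 9/11z(1+18/25z) = 1 + z + 162/275z²
  R(z) = 1 + z + 162/275z².

Boundary: |R(x)|=1, x<0.
x=-1.16: |R|=0.6327
R=1: x+162/275x²=0 ⇒ x=−275/162=-1.6975; min R=1−1/(4·162/275)=0.5756>−1
Confirm numerically:
  x=-1.499: |R|=0.82469 <1
  x=-1.417: |R|=0.76583 <1
  x=-1.318: |R|=0.70532 <1
  x=-0.971: |R|=0.58442 <1
  x=-2.226: |R|=1.69299 >1
  x=-2.138: |R|=1.55476 >1
  x=-1.948: |R|=1.28743 >1
Interval (-1.6975, 0).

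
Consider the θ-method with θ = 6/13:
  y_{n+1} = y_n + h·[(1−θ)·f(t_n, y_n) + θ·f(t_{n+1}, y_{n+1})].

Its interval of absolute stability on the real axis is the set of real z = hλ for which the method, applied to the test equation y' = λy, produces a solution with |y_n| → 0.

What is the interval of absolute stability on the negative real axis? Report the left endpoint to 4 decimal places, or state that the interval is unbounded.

On y'=λy, z=hλ:
  y_{n+1} = y_n + z·[7/13·y_n + 6/13·y_{n+1}] ⇒ (1 − 6/13z)y_{n+1} = (1 + 7/13z)y_n
  R(z) = (1 + 7/13z)/(1 − 6/13z).

Boundary: |R(x)|=1, x<0.
x=-0.71: |R|=0.4652
R=−1: 1+7/13x = −1+6/13x ⇒ -1/13x=2 ⇒ x=2/(-1/13)=-26.0000
Confirm numerically:
  x=-24.850: |R|=0.99291 <1
  x=-22.530: |R|=0.97658 <1
  x=-11.728: |R|=0.82881 <1
  x=-26.418: |R|=1.00244 >1
  x=-26.351: |R|=1.00205 >1
  x=-26.311: |R|=1.00182 >1
Stable set (-26.0000, 0).

(-26.0000, 0).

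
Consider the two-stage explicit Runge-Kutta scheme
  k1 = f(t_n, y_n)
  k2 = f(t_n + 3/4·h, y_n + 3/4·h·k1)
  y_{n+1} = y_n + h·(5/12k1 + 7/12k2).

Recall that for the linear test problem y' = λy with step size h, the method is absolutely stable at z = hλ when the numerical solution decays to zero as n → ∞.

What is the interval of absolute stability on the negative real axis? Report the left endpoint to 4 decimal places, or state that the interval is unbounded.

(-2.2857, 0).

Test eqn y'=λy, z=hλ:
  k1=λy_n ⇒ h·k1=z·y_n;  k2=λ(1+3/4z)y_n ⇒ h·k2=z(1+3/4z)y_n
  y_{n+1}/y_n = 1 + 5/12z + 7/12z(1+3/4z) = 1 + z + 7/16z²
  Hence R(z) = 1 + z + 7/16z².

Solve |R(x)|<1 on ℝ⁻.
x=-0.5: |R|=0.6094
R=1: x+7/16x²=0 ⇒ x=−16/7=-2.2857; min R=1−1/(4·7/16)=0.4286>−1
Confirm numerically:
  x=-2.229: |R|=0.94469 <1
  x=-2.097: |R|=0.82687 <1
  x=-2.093: |R|=0.82353 <1
  x=-1.544: |R|=0.49897 <1
  x=-2.587: |R|=1.34100 >1
  x=-2.491: |R|=1.22372 >1
  x=-2.315: |R|=1.02966 >1
So |R|<1 on (-2.2857, 0).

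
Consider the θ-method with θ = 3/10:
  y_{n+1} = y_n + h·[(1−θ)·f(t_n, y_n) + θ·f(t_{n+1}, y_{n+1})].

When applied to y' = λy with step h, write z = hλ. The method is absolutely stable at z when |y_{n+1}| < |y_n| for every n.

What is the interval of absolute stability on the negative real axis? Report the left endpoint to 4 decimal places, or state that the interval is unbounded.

On y'=λy, z=hλ:
  y_{n+1} = y_n + z·[7/10·y_n + 3/10·y_{n+1}] ⇒ (1 − 3/10z)y_{n+1} = (1 + 7/10z)y_n
  ⇒ R(z) = (1 + 7/10z)/(1 − 3/10z).

Find x<0 with |R(x)|<1.
x=-1.11: |R|=0.1673
R=−1: 1+7/10x = −1+3/10x ⇒ -2/5x=2 ⇒ x=2/(-2/5)=-5.0000
Confirm numerically:
  x=-4.724: |R|=0.95433 <1
  x=-3.839: |R|=0.78417 <1
  x=-2.938: |R|=0.56160 <1
  x=-2.456: |R|=0.41409 <1
  x=-5.371: |R|=1.05683 >1
  x=-5.076: |R|=1.01205 >1
Stable set (-5.0000, 0).

z∈(-5.0000,0).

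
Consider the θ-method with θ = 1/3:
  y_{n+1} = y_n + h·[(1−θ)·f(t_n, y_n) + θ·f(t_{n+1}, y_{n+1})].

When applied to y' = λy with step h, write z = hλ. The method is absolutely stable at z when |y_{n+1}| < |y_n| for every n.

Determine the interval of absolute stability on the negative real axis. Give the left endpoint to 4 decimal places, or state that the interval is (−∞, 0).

z∈(-6.0000,0).

Test eqn y'=λy, z=hλ:
  y_{n+1} = y_n + z·[2/3·y_n + 1/3·y_{n+1}] ⇒ (1 − 1/3z)y_{n+1} = (1 + 2/3z)y_n
  so R(z) = (1 + 2/3z)/(1 − 1/3z).

Boundary: |R(x)|=1, x<0.
x=-1.64: |R|=0.0603
R=−1: 1+2/3x = −1+1/3x ⇒ -1/3x=2 ⇒ x=2/(-1/3)=-6.0000
Confirm numerically:
  x=-4.337: |R|=0.77334 <1
  x=-4.025: |R|=0.71886 <1
  x=-3.568: |R|=0.62972 <1
  x=-2.496: |R|=0.36245 <1
  x=-6.520: |R|=1.05462 >1
  x=-6.485: |R|=1.05113 >1
Stable set (-6.0000, 0).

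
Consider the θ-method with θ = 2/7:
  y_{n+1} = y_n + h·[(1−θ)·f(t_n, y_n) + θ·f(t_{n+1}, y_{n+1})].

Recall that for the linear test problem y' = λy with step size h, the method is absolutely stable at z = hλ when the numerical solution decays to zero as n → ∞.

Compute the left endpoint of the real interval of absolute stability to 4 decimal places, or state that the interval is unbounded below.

z* = -4.6667.

Test eqn y'=λy, z=hλ:
  y_{n+1} = y_n + z·[5/7·y_n + 2/7·y_{n+1}] ⇒ (1 − 2/7z)y_{n+1} = (1 + 5/7z)y_n
  R(z) = (1 + 5/7z)/(1 − 2/7z).

Boundary: |R(x)|=1, x<0.
x=-1.08: |R|=0.1747
R=−1: 1+5/7x = −1+2/7x ⇒ -3/7x=2 ⇒ x=2/(-3/7)=-4.6667
Confirm numerically:
  x=-4.139: |R|=0.89639 <1
  x=-3.648: |R|=0.78623 <1
  x=-2.486: |R|=0.45356 <1
  x=-2.334: |R|=0.40024 <1
  x=-5.154: |R|=1.08447 >1
  x=-4.741: |R|=1.01353 >1
  x=-4.723: |R|=1.01028 >1
Stable set (-4.6667, 0).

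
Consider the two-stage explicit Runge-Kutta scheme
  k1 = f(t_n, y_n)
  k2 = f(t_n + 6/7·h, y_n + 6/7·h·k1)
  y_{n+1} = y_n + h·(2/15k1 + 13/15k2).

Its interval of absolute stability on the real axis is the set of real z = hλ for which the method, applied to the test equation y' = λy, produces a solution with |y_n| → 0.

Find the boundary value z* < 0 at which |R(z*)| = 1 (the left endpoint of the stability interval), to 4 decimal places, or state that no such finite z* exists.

left endpoint -1.3462.

On y'=λy, z=hλ:
  k1=λy_n ⇒ h·k1=z·y_n;  k2=λ(1+6/7z)y_n ⇒ h·k2=z(1+6/7z)y_n
  y_{n+1}/y_n = 1 + 2/15z + 13/15z(1+6/7z) = 1 + z + 26/35z²
  ⇒ R(z) = 1 + z + 26/35z².

Find x<0 with |R(x)|<1.
x=-0.6: |R|=0.6674
R=1: x+26/35x²=0 ⇒ x=−35/26=-1.3462; min R=1−1/(4·26/35)=0.6635>−1
Confirm numerically:
  x=-1.265: |R|=0.92374 <1
  x=-1.163: |R|=0.84177 <1
  x=-0.938: |R|=0.71560 <1
  x=-0.858: |R|=0.68886 <1
  x=-1.879: |R|=1.74376 >1
  x=-1.814: |R|=1.63044 >1
  x=-1.546: |R|=1.22951 >1
So |R|<1 on (-1.3462, 0).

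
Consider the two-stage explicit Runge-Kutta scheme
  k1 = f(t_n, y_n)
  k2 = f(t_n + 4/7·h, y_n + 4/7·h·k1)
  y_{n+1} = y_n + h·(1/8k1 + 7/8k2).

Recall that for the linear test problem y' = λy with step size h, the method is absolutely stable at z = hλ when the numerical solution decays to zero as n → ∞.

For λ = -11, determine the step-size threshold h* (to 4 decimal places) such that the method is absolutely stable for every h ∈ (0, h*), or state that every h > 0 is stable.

On y'=λy, z=hλ:
  k1=λy_n ⇒ h·k1=z·y_n;  k2=λ(1+4/7z)y_n ⇒ h·k2=z(1+4/7z)y_n
  y_{n+1}/y_n = 1 + 1/8z + 7/8z(1+4/7z) = 1 + z + 1/2z²
  R(z) = 1 + z + 1/2z².

Find x<0 with |R(x)|<1.
x=-0.76: |R|=0.5288
R=1: x+1/2x²=0 ⇒ x=−2=-2.0000; min R=1−1/(4·1/2)=0.5000>−1
Confirm numerically:
  x=-1.947: |R|=0.94840 <1
  x=-1.804: |R|=0.82321 <1
  x=-1.351: |R|=0.56160 <1
  x=-2.534: |R|=1.67658 >1
  x=-2.430: |R|=1.52245 >1
  x=-2.423: |R|=1.51246 >1
Interval (-2.0000, 0).

(-2.0000,0); λ=-11 ⇒ h* = (2)/11 = 0.1818.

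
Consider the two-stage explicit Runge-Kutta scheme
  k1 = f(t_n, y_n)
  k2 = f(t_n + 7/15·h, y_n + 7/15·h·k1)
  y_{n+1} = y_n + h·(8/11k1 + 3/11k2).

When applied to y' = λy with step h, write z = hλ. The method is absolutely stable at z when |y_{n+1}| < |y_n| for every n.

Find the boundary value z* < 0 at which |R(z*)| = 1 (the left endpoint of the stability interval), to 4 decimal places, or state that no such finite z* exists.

z* = -7.8571.

Set f=λy, z=hλ:
  k1=λy_n ⇒ h·k1=z·y_n;  k2=λ(1+7/15z)y_n ⇒ h·k2=z(1+7/15z)y_n
  y_{n+1}/y_n = 1 + 8/11z + 3/11z(1+7/15z) = 1 + z + 7/55z²
  ⇒ R(z) = 1 + z + 7/55z².

Find x<0 with |R(x)|<1.
x=-1.69: |R|=0.3265
R=1: x+7/55x²=0 ⇒ x=−55/7=-7.8571; min R=1−1/(4·7/55)=-0.9643>−1
Confirm numerically:
  x=-7.592: |R|=0.74380 <1
  x=-5.087: |R|=0.79349 <1
  x=-4.905: |R|=0.84294 <1
  x=-8.396: |R|=1.57581 >1
  x=-8.392: |R|=1.57127 >1
  x=-8.036: |R|=1.18293 >1
So |R|<1 on (-7.8571, 0).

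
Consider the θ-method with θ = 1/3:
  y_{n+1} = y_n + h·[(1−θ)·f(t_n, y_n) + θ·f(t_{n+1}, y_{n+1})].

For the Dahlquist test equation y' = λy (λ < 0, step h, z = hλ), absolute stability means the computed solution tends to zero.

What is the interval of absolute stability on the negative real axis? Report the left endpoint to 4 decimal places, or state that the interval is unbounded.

Set f=λy, z=hλ:
  y_{n+1} = y_n + z·[2/3·y_n + 1/3·y_{n+1}] ⇒ (1 − 1/3z)y_{n+1} = (1 + 2/3z)y_n
  Hence R(z) = (1 + 2/3z)/(1 − 1/3z).

Need |R(x)|<1, x<0.
x=-0.32: |R|=0.7108
R=−1: 1+2/3x = −1+1/3x ⇒ -1/3x=2 ⇒ x=2/(-1/3)=-6.0000
Confirm numerically:
  x=-5.071: |R|=0.88490 <1
  x=-4.522: |R|=0.80351 <1
  x=-3.358: |R|=0.58446 <1
  x=-6.454: |R|=1.04802 >1
  x=-6.450: |R|=1.04762 >1
  x=-6.071: |R|=1.00783 >1
Stable set (-6.0000, 0).

(-6.0000, 0).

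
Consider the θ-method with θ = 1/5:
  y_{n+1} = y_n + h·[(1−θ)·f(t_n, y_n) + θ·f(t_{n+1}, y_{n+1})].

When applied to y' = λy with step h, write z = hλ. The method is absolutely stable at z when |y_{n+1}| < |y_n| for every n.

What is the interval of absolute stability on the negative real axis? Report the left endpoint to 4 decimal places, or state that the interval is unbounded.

z∈(-3.3333,0).

Test eqn y'=λy, z=hλ:
  y_{n+1} = y_n + z·[4/5·y_n + 1/5·y_{n+1}] ⇒ (1 − 1/5z)y_{n+1} = (1 + 4/5z)y_n
  R(z) = (1 + 4/5z)/(1 − 1/5z).

Need |R(x)|<1, x<0.
x=-1.03: |R|=0.1459
R=−1: 1+4/5x = −1+1/5x ⇒ -3/5x=2 ⇒ x=2/(-3/5)=-3.3333
Confirm numerically:
  x=-2.533: |R|=0.68127 <1
  x=-2.414: |R|=0.62800 <1
  x=-1.885: |R|=0.36892 <1
  x=-1.538: |R|=0.17620 <1
  x=-3.850: |R|=1.17514 >1
  x=-3.734: |R|=1.13762 >1
  x=-3.432: |R|=1.03510 >1
Stable set (-3.3333, 0).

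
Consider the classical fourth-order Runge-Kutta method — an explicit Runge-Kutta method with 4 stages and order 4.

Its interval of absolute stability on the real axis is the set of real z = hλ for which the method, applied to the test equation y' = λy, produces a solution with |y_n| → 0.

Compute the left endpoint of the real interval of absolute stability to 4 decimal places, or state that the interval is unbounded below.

z* = -2.7853.

Test eqn y'=λy, z=hλ:
  order 4, 4-stage ⇒ R(z)=1+z+z^2/2+z^3/6+z^4/24
  (e.g. R(-1.62)=0.27059, |R|=0.27059)

Solve |R(x)|<1 on ℝ⁻.
x=-1.62: |R|=0.2706
|R(-2.83)|=1.0695 |R(-2.47)|=0.6198 |R(-2.26)|=0.4569
Bisect:
  x_lo=-3.3973 |R|=2.3888  x_hi=-0.2815 |R|=0.7546
  mid=-1.83940 |R|=0.29203 →hi
  mid=-2.61834 |R|=0.77611 →hi
  mid=-3.00781 |R|=1.39069 →lo
  mid=-2.81307 |R|=1.04269 →lo
  mid=-2.71570 |R|=0.90005 →hi
  mid=-2.76439 |R|=0.96894 →hi
  mid=-2.78873 |R|=1.00519 →lo
  mid=-2.77656 |R|=0.98691 →hi
  ...
  [-2.78531,-2.78512] ⇒ x*=-2.7853
So |R|<1 on (-2.7853, 0).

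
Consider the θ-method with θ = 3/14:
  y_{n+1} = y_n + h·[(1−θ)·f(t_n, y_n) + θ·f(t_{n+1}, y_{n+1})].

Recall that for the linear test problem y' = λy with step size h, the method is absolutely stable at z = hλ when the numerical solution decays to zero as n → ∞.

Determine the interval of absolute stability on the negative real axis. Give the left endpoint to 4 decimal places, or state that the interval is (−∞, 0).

On y'=λy, z=hλ:
  y_{n+1} = y_n + z·[11/14·y_n + 3/14·y_{n+1}] ⇒ (1 − 3/14z)y_{n+1} = (1 + 11/14z)y_n
  R(z) = (1 + 11/14z)/(1 − 3/14z).

Boundary: |R(x)|=1, x<0.
x=-0.49: |R|=0.5566
R=−1: 1+11/14x = −1+3/14x ⇒ -4/7x=2 ⇒ x=2/(-4/7)=-3.5000
Confirm numerically:
  x=-3.409: |R|=0.96995 <1
  x=-2.828: |R|=0.76090 <1
  x=-2.448: |R|=0.60570 <1
  x=-2.175: |R|=0.48356 <1
  x=-3.838: |R|=1.10598 >1
  x=-3.545: |R|=1.01461 >1
So |R|<1 on (-3.5000, 0).

z∈(-3.5000,0).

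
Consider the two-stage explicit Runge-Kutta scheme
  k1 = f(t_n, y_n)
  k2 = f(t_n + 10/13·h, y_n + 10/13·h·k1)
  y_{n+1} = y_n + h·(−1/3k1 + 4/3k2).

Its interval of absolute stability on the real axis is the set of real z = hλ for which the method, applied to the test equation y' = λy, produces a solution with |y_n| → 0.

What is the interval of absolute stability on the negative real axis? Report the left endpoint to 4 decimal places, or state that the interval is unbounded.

z∈(-0.9750,0).

On y'=λy, z=hλ:
  k1=λy_n ⇒ h·k1=z·y_n;  k2=λ(1+10/13z)y_n ⇒ h·k2=z(1+10/13z)y_n
  y_{n+1}/y_n = 1 − 1/3z + 4/3z(1+10/13z) = 1 + z + 40/39z²
  Hence R(z) = 1 + z + 40/39z².

Solve |R(x)|<1 on ℝ⁻.
x=-0.74: |R|=0.8216
R=1: x+40/39x²=0 ⇒ x=−39/40=-0.9750; min R=1−1/(4·40/39)=0.7562>−1
Confirm numerically:
  x=-0.908: |R|=0.93760 <1
  x=-0.606: |R|=0.77065 <1
  x=-0.504: |R|=0.75653 <1
  x=-0.437: |R|=0.75887 <1
  x=-1.365: |R|=1.54600 >1
  x=-1.117: |R|=1.16268 >1
  x=-1.051: |R|=1.08192 >1
Stable set (-0.9750, 0).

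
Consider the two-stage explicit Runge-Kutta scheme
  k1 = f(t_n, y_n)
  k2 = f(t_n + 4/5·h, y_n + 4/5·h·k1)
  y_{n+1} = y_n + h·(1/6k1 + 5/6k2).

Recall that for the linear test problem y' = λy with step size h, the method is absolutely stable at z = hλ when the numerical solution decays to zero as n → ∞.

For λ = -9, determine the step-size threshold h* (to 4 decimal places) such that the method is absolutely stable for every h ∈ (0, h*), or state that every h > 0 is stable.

Set f=λy, z=hλ:
  k1=λy_n ⇒ h·k1=z·y_n;  k2=λ(1+4/5z)y_n ⇒ h·k2=z(1+4/5z)y_n
  y_{n+1}/y_n = 1 + 1/6z + 5/6z(1+4/5z) = 1 + z + 2/3z²
  so R(z) = 1 + z + 2/3z².

Solve |R(x)|<1 on ℝ⁻.
x=-1.41: |R|=0.9154
R=1: x+2/3x²=0 ⇒ x=−3/2=-1.5000; min R=1−1/(4·2/3)=0.6250>−1
Confirm numerically:
  x=-1.076: |R|=0.69585 <1
  x=-1.011: |R|=0.67041 <1
  x=-0.991: |R|=0.66372 <1
  x=-2.083: |R|=1.80959 >1
  x=-1.634: |R|=1.14597 >1
So |R|<1 on (-1.5000, 0).

(-1.5000,0); λ=-9 ⇒ h* = (3/2)/9 = 0.1667.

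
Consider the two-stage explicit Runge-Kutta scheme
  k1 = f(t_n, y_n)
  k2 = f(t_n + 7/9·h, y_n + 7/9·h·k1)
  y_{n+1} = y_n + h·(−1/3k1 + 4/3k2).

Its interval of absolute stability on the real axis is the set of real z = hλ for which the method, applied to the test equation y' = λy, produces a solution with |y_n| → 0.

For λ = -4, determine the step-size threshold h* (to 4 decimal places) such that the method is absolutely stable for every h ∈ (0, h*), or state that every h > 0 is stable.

Set f=λy, z=hλ:
  k1=λy_n ⇒ h·k1=z·y_n;  k2=λ(1+7/9z)y_n ⇒ h·k2=z(1+7/9z)y_n
  y_{n+1}/y_n = 1 − 1/3z + 4/3z(1+7/9z) = 1 + z + 28/27z²
  R(z) = 1 + z + 28/27z².

Find x<0 with |R(x)|<1.
x=-0.53: |R|=0.7613
R=1: x+28/27x²=0 ⇒ x=−27/28=-0.9643; min R=1−1/(4·28/27)=0.7589>−1
Confirm numerically:
  x=-0.848: |R|=0.89774 <1
  x=-0.803: |R|=0.86569 <1
  x=-0.786: |R|=0.85468 <1
  x=-1.263: |R|=1.39125 >1
  x=-1.145: |R|=1.21458 >1
Stable set (-0.9643, 0).

(-0.9643,0); λ=-4 ⇒ h* = (27/28)/4 = 0.2411.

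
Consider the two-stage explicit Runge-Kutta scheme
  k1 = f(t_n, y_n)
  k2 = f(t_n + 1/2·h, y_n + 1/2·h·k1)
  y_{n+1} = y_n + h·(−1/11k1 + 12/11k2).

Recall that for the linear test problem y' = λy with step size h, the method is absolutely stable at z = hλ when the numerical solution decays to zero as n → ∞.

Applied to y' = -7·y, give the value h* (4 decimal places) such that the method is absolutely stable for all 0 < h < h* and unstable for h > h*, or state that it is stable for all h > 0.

Test eqn y'=λy, z=hλ:
  k1=λy_n ⇒ h·k1=z·y_n;  k2=λ(1+1/2z)y_n ⇒ h·k2=z(1+1/2z)y_n
  y_{n+1}/y_n = 1 − 1/11z + 12/11z(1+1/2z) = 1 + z + 6/11z²
  so R(z) = 1 + z + 6/11z².

Need |R(x)|<1, x<0.
x=-0.33: |R|=0.7294
R=1: x+6/11x²=0 ⇒ x=−11/6=-1.8333; min R=1−1/(4·6/11)=0.5417>−1
Confirm numerically:
  x=-1.798: |R|=0.96535 <1
  x=-1.689: |R|=0.86703 <1
  x=-1.549: |R|=0.75976 <1
  x=-2.218: |R|=1.46538 >1
  x=-2.036: |R|=1.22507 >1
So |R|<1 on (-1.8333, 0).

(-1.8333,0); λ=-7 ⇒ h* = (11/6)/7 = 0.2619.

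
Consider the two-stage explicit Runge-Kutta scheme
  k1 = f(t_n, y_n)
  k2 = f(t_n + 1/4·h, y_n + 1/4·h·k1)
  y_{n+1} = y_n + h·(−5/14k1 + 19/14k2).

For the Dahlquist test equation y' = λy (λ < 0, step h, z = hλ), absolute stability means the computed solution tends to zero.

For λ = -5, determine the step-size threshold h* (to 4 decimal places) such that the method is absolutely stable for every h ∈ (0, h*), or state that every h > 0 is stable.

(-2.9474,0); λ=-5 ⇒ h* = (56/19)/5 = 0.5895.

Test eqn y'=λy, z=hλ:
  k1=λy_n ⇒ h·k1=z·y_n;  k2=λ(1+1/4z)y_n ⇒ h·k2=z(1+1/4z)y_n
  y_{n+1}/y_n = 1 − 5/14z + 19/14z(1+1/4z) = 1 + z + 19/56z²
  R(z) = 1 + z + 19/56z².

Find x<0 with |R(x)|<1.
x=-1.26: |R|=0.2786
R=1: x+19/56x²=0 ⇒ x=−56/19=-2.9474; min R=1−1/(4·19/56)=0.2632>−1
Confirm numerically:
  x=-2.741: |R|=0.80808 <1
  x=-2.621: |R|=0.70977 <1
  x=-2.474: |R|=0.60266 <1
  x=-3.471: |R|=1.61666 >1
  x=-3.415: |R|=1.54183 >1
So |R|<1 on (-2.9474, 0).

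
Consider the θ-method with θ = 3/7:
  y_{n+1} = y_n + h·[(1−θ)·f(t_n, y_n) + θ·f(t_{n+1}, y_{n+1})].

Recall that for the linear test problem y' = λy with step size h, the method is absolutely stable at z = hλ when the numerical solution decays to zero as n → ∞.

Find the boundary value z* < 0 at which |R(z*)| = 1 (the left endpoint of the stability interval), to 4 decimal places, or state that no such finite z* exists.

Test eqn y'=λy, z=hλ:
  y_{n+1} = y_n + z·[4/7·y_n + 3/7·y_{n+1}] ⇒ (1 − 3/7z)y_{n+1} = (1 + 4/7z)y_n
  R(z) = (1 + 4/7z)/(1 − 3/7z).

Solve |R(x)|<1 on ℝ⁻.
x=-1.69: |R|=0.0199
R=−1: 1+4/7x = −1+3/7x ⇒ -1/7x=2 ⇒ x=2/(-1/7)=-14.0000
Confirm numerically:
  x=-8.356: |R|=0.82400 <1
  x=-8.153: |R|=0.81414 <1
  x=-6.545: |R|=0.72011 <1
  x=-14.471: |R|=1.00934 >1
  x=-14.318: |R|=1.00637 >1
  x=-14.169: |R|=1.00341 >1
Stable set (-14.0000, 0).

left endpoint -14.0000.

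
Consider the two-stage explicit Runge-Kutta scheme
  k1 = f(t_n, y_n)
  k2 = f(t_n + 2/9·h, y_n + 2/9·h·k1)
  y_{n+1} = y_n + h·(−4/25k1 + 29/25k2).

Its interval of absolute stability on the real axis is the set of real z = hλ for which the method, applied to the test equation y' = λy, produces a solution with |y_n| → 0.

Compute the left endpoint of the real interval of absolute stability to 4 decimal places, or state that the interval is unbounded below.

z* = -3.8793.

With y'=λy (z=hλ):
  k1=λy_n ⇒ h·k1=z·y_n;  k2=λ(1+2/9z)y_n ⇒ h·k2=z(1+2/9z)y_n
  y_{n+1}/y_n = 1 − 4/25z + 29/25z(1+2/9z) = 1 + z + 58/225z²
  so R(z) = 1 + z + 58/225z².

Need |R(x)|<1, x<0.
x=-1.65: |R|=0.0518
R=1: x+58/225x²=0 ⇒ x=−225/58=-3.8793; min R=1−1/(4·58/225)=0.0302>−1
Confirm numerically:
  x=-3.829: |R|=0.95034 <1
  x=-3.040: |R|=0.34228 <1
  x=-2.469: |R|=0.10240 <1
  x=-2.175: |R|=0.04445 <1
  x=-4.420: |R|=1.61605 >1
  x=-4.082: |R|=1.21328 >1
  x=-3.962: |R|=1.08445 >1
So |R|<1 on (-3.8793, 0).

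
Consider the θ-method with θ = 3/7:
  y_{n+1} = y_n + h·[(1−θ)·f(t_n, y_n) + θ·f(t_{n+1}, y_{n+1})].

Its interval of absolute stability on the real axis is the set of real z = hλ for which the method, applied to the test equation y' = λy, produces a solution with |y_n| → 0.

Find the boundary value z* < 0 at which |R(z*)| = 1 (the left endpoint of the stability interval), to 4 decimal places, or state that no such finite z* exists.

Set f=λy, z=hλ:
  y_{n+1} = y_n + z·[4/7·y_n + 3/7·y_{n+1}] ⇒ (1 − 3/7z)y_{n+1} = (1 + 4/7z)y_n
  ⇒ R(z) = (1 + 4/7z)/(1 − 3/7z).

Boundary: |R(x)|=1, x<0.
x=-0.75: |R|=0.4324
R=−1: 1+4/7x = −1+3/7x ⇒ -1/7x=2 ⇒ x=2/(-1/7)=-14.0000
Confirm numerically:
  x=-13.551: |R|=0.99058 <1
  x=-10.957: |R|=0.92368 <1
  x=-9.136: |R|=0.85864 <1
  x=-7.538: |R|=0.78179 <1
  x=-14.510: |R|=1.01009 >1
  x=-14.238: |R|=1.00479 >1
So |R|<1 on (-14.0000, 0).

left endpoint -14.0000.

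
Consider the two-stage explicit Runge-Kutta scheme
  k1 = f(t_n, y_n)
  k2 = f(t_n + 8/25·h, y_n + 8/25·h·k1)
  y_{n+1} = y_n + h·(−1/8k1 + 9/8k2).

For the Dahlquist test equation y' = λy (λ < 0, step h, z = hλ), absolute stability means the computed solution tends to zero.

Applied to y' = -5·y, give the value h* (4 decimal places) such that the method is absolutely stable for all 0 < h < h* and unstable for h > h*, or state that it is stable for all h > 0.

Set f=λy, z=hλ:
  k1=λy_n ⇒ h·k1=z·y_n;  k2=λ(1+8/25z)y_n ⇒ h·k2=z(1+8/25z)y_n
  y_{n+1}/y_n = 1 − 1/8z + 9/8z(1+8/25z) = 1 + z + 9/25z²
  R(z) = 1 + z + 9/25z².

Solve |R(x)|<1 on ℝ⁻.
x=-0.71: |R|=0.4715
R=1: x+9/25x²=0 ⇒ x=−25/9=-2.7778; min R=1−1/(4·9/25)=0.3056>−1
Confirm numerically:
  x=-2.599: |R|=0.83273 <1
  x=-2.572: |R|=0.80947 <1
  x=-2.233: |R|=0.56206 <1
  x=-1.342: |R|=0.30635 <1
  x=-3.292: |R|=1.60942 >1
  x=-3.107: |R|=1.36824 >1
Stable set (-2.7778, 0).

(-2.7778,0); λ=-5 ⇒ h* = (25/9)/5 = 0.5556.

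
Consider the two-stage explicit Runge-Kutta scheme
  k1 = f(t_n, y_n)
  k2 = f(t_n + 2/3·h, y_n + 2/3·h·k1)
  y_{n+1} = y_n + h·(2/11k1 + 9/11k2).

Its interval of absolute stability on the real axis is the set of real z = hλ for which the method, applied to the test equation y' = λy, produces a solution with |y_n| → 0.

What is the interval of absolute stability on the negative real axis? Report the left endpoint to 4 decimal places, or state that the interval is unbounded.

z∈(-1.8333,0).

With y'=λy (z=hλ):
  k1=λy_n ⇒ h·k1=z·y_n;  k2=λ(1+2/3z)y_n ⇒ h·k2=z(1+2/3z)y_n
  y_{n+1}/y_n = 1 + 2/11z + 9/11z(1+2/3z) = 1 + z + 6/11z²
  Hence R(z) = 1 + z + 6/11z².

Need |R(x)|<1, x<0.
x=-1.55: |R|=0.7605
R=1: x+6/11x²=0 ⇒ x=−11/6=-1.8333; min R=1−1/(4·6/11)=0.5417>−1
Confirm numerically:
  x=-1.753: |R|=0.92319 <1
  x=-1.616: |R|=0.80843 <1
  x=-0.742: |R|=0.55831 <1
  x=-2.227: |R|=1.47820 >1
  x=-2.025: |R|=1.21170 >1
  x=-1.900: |R|=1.06909 >1
Interval (-1.8333, 0).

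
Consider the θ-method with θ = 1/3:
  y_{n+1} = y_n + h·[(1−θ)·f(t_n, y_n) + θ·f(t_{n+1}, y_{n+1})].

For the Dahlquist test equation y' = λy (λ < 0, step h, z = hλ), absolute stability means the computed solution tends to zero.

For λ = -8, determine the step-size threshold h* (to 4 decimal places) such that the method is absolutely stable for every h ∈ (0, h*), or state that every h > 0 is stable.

Set f=λy, z=hλ:
  y_{n+1} = y_n + z·[2/3·y_n + 1/3·y_{n+1}] ⇒ (1 − 1/3z)y_{n+1} = (1 + 2/3z)y_n
  ⇒ R(z) = (1 + 2/3z)/(1 − 1/3z).

Need |R(x)|<1, x<0.
x=-0.82: |R|=0.3560
R=−1: 1+2/3x = −1+1/3x ⇒ -1/3x=2 ⇒ x=2/(-1/3)=-6.0000
Confirm numerically:
  x=-5.170: |R|=0.89841 <1
  x=-4.438: |R|=0.79000 <1
  x=-3.243: |R|=0.55839 <1
  x=-2.506: |R|=0.36542 <1
  x=-6.488: |R|=1.05143 >1
  x=-6.218: |R|=1.02365 >1
So |R|<1 on (-6.0000, 0).

(-6.0000,0); λ=-8 ⇒ h* = (6)/8 = 0.7500.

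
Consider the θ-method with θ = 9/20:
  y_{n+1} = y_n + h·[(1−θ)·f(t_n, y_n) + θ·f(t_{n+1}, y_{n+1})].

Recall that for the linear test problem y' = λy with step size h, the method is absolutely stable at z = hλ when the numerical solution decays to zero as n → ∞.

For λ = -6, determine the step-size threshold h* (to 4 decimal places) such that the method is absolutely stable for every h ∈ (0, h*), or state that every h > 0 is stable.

Test eqn y'=λy, z=hλ:
  y_{n+1} = y_n + z·[11/20·y_n + 9/20·y_{n+1}] ⇒ (1 − 9/20z)y_{n+1} = (1 + 11/20z)y_n
  ⇒ R(z) = (1 + 11/20z)/(1 − 9/20z).

Find x<0 with |R(x)|<1.
x=-0.88: |R|=0.3696
R=−1: 1+11/20x = −1+9/20x ⇒ -1/10x=2 ⇒ x=2/(-1/10)=-20.0000
Confirm numerically:
  x=-19.518: |R|=0.99507 <1
  x=-18.551: |R|=0.98450 <1
  x=-14.150: |R|=0.92060 <1
  x=-20.377: |R|=1.00371 >1
  x=-20.282: |R|=1.00278 >1
Interval (-20.0000, 0).

(-20.0000,0); λ=-6 ⇒ h* = (20)/6 = 3.3333.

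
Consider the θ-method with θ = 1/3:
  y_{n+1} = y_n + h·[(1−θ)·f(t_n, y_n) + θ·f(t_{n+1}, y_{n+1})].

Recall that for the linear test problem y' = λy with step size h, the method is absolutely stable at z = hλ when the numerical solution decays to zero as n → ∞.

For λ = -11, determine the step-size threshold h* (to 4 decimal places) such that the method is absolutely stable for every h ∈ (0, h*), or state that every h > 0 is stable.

With y'=λy (z=hλ):
  y_{n+1} = y_n + z·[2/3·y_n + 1/3·y_{n+1}] ⇒ (1 − 1/3z)y_{n+1} = (1 + 2/3z)y_n
  ⇒ R(z) = (1 + 2/3z)/(1 − 1/3z).

Solve |R(x)|<1 on ℝ⁻.
x=-1.21: |R|=0.1378
R=−1: 1+2/3x = −1+1/3x ⇒ -1/3x=2 ⇒ x=2/(-1/3)=-6.0000
Confirm numerically:
  x=-5.364: |R|=0.92396 <1
  x=-4.398: |R|=0.78345 <1
  x=-3.175: |R|=0.54251 <1
  x=-6.342: |R|=1.03661 >1
  x=-6.220: |R|=1.02386 >1
  x=-6.123: |R|=1.01348 >1
Stable set (-6.0000, 0).

(-6.0000,0); λ=-11 ⇒ h* = (6)/11 = 0.5455.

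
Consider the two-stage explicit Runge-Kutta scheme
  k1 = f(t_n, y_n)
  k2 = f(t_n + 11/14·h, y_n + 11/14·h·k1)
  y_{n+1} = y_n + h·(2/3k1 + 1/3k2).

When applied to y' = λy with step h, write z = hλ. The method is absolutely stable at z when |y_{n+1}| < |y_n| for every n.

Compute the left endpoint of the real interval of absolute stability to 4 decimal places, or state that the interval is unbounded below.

On y'=λy, z=hλ:
  k1=λy_n ⇒ h·k1=z·y_n;  k2=λ(1+11/14z)y_n ⇒ h·k2=z(1+11/14z)y_n
  y_{n+1}/y_n = 1 + 2/3z + 1/3z(1+11/14z) = 1 + z + 11/42z²
  ⇒ R(z) = 1 + z + 11/42z².

Boundary: |R(x)|=1, x<0.
x=-0.62: |R|=0.4807
R=1: x+11/42x²=0 ⇒ x=−42/11=-3.8182; min R=1−1/(4·11/42)=0.0455>−1
Confirm numerically:
  x=-3.619: |R|=0.81121 <1
  x=-2.697: |R|=0.20805 <1
  x=-2.205: |R|=0.06839 <1
  x=-4.088: |R|=1.28889 >1
  x=-3.874: |R|=1.05663 >1
Interval (-3.8182, 0).

left endpoint -3.8182.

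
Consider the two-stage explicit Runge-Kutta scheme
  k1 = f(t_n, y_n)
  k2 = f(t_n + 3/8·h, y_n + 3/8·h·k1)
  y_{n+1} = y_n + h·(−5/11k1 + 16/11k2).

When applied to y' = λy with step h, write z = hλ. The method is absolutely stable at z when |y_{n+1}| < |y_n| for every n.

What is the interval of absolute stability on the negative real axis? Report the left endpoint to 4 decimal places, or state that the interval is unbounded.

z∈(-1.8333,0).

On y'=λy, z=hλ:
  k1=λy_n ⇒ h·k1=z·y_n;  k2=λ(1+3/8z)y_n ⇒ h·k2=z(1+3/8z)y_n
  y_{n+1}/y_n = 1 − 5/11z + 16/11z(1+3/8z) = 1 + z + 6/11z²
  so R(z) = 1 + z + 6/11z².

Solve |R(x)|<1 on ℝ⁻.
x=-0.74: |R|=0.5587
R=1: x+6/11x²=0 ⇒ x=−11/6=-1.8333; min R=1−1/(4·6/11)=0.5417>−1
Confirm numerically:
  x=-1.245: |R|=0.60047 <1
  x=-1.152: |R|=0.57187 <1
  x=-1.020: |R|=0.54749 <1
  x=-2.292: |R|=1.57342 >1
  x=-2.288: |R|=1.56742 >1
  x=-2.169: |R|=1.39712 >1
So |R|<1 on (-1.8333, 0).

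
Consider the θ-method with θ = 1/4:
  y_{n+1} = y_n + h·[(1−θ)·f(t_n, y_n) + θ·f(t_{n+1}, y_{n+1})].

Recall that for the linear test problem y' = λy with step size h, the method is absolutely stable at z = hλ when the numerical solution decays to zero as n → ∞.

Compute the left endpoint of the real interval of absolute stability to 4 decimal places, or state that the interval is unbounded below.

Test eqn y'=λy, z=hλ:
  y_{n+1} = y_n + z·[3/4·y_n + 1/4·y_{n+1}] ⇒ (1 − 1/4z)y_{n+1} = (1 + 3/4z)y_n
  so R(z) = (1 + 3/4z)/(1 − 1/4z).

Boundary: |R(x)|=1, x<0.
x=-1: |R|=0.2000
R=−1: 1+3/4x = −1+1/4x ⇒ -1/2x=2 ⇒ x=2/(-1/2)=-4.0000
Confirm numerically:
  x=-3.133: |R|=0.75690 <1
  x=-2.717: |R|=0.61798 <1
  x=-1.934: |R|=0.30367 <1
  x=-4.586: |R|=1.13650 >1
  x=-4.174: |R|=1.04257 >1
Interval (-4.0000, 0).

z* = -4.0000.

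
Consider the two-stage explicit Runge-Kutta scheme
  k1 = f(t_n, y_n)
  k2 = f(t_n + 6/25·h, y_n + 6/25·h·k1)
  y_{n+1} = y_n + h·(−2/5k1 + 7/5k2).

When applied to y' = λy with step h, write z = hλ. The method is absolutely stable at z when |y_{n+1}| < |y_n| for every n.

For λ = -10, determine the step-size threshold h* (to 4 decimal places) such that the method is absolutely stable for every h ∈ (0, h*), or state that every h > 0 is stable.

Set f=λy, z=hλ:
  k1=λy_n ⇒ h·k1=z·y_n;  k2=λ(1+6/25z)y_n ⇒ h·k2=z(1+6/25z)y_n
  y_{n+1}/y_n = 1 − 2/5z + 7/5z(1+6/25z) = 1 + z + 42/125z²
  Hence R(z) = 1 + z + 42/125z².

Need |R(x)|<1, x<0.
x=-0.43: |R|=0.6321
R=1: x+42/125x²=0 ⇒ x=−125/42=-2.9762; min R=1−1/(4·42/125)=0.2560>−1
Confirm numerically:
  x=-2.554: |R|=0.63770 <1
  x=-2.237: |R|=0.44440 <1
  x=-1.316: |R|=0.26590 <1
  x=-3.494: |R|=1.60790 >1
  x=-3.388: |R|=1.46879 >1
So |R|<1 on (-2.9762, 0).

(-2.9762,0); λ=-10 ⇒ h* = (125/42)/10 = 0.2976.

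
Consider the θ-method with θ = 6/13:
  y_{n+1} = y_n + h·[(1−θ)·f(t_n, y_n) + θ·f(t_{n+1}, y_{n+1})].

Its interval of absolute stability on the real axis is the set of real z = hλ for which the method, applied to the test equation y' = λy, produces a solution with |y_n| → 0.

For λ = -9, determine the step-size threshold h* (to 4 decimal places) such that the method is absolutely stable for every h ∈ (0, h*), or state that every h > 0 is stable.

(-26.0000,0); λ=-9 ⇒ h* = (26)/9 = 2.8889.

On y'=λy, z=hλ:
  y_{n+1} = y_n + z·[7/13·y_n + 6/13·y_{n+1}] ⇒ (1 − 6/13z)y_{n+1} = (1 + 7/13z)y_n
  R(z) = (1 + 7/13z)/(1 − 6/13z).

Find x<0 with |R(x)|<1.
x=-1.37: |R|=0.1607
R=−1: 1+7/13x = −1+6/13x ⇒ -1/13x=2 ⇒ x=2/(-1/13)=-26.0000
Confirm numerically:
  x=-18.993: |R|=0.94481 <1
  x=-13.459: |R|=0.86624 <1
  x=-11.169: |R|=0.81464 <1
  x=-26.568: |R|=1.00329 >1
  x=-26.279: |R|=1.00163 >1
  x=-26.060: |R|=1.00035 >1
So |R|<1 on (-26.0000, 0).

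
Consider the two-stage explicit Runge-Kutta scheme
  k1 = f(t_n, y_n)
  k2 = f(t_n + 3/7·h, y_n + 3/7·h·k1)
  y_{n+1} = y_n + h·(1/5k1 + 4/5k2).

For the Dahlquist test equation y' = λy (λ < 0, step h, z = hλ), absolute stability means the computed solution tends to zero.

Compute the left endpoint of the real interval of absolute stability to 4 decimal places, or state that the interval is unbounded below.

With y'=λy (z=hλ):
  k1=λy_n ⇒ h·k1=z·y_n;  k2=λ(1+3/7z)y_n ⇒ h·k2=z(1+3/7z)y_n
  y_{n+1}/y_n = 1 + 1/5z + 4/5z(1+3/7z) = 1 + z + 12/35z²
  ⇒ R(z) = 1 + z + 12/35z².

Boundary: |R(x)|=1, x<0.
x=-1.32: |R|=0.2774
R=1: x+12/35x²=0 ⇒ x=−35/12=-2.9167; min R=1−1/(4·12/35)=0.2708>−1
Confirm numerically:
  x=-2.606: |R|=0.72242 <1
  x=-2.364: |R|=0.55206 <1
  x=-1.589: |R|=0.27669 <1
  x=-3.290: |R|=1.42112 >1
  x=-3.148: |R|=1.24968 >1
  x=-2.961: |R|=1.04501 >1
Interval (-2.9167, 0).

z* = -2.9167.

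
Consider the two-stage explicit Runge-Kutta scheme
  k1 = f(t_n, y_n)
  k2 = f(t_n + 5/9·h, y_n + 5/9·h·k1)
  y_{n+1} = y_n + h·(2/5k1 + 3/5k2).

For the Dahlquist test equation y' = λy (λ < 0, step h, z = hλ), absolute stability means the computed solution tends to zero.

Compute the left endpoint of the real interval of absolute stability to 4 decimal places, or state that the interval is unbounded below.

z* = -3.0000.

With y'=λy (z=hλ):
  k1=λy_n ⇒ h·k1=z·y_n;  k2=λ(1+5/9z)y_n ⇒ h·k2=z(1+5/9z)y_n
  y_{n+1}/y_n = 1 + 2/5z + 3/5z(1+5/9z) = 1 + z + 1/3z²
  R(z) = 1 + z + 1/3z².

Solve |R(x)|<1 on ℝ⁻.
x=-0.37: |R|=0.6756
R=1: x+1/3x²=0 ⇒ x=−3=-3.0000; min R=1−1/(4·1/3)=0.2500>−1
Confirm numerically:
  x=-2.952: |R|=0.95277 <1
  x=-1.605: |R|=0.25367 <1
  x=-1.522: |R|=0.25016 <1
  x=-3.587: |R|=1.70186 >1
  x=-3.079: |R|=1.08108 >1
  x=-3.057: |R|=1.05808 >1
Interval (-3.0000, 0).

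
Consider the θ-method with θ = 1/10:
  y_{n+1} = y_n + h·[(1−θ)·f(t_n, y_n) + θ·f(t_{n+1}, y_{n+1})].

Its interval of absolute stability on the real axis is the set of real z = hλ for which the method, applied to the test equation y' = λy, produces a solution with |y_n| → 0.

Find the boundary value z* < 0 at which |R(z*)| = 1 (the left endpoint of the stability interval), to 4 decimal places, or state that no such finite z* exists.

z* = -2.5000.

Set f=λy, z=hλ:
  y_{n+1} = y_n + z·[9/10·y_n + 1/10·y_{n+1}] ⇒ (1 − 1/10z)y_{n+1} = (1 + 9/10z)y_n
  ⇒ R(z) = (1 + 9/10z)/(1 − 1/10z).

Boundary: |R(x)|=1, x<0.
x=-0.71: |R|=0.3371
R=−1: 1+9/10x = −1+1/10x ⇒ -4/5x=2 ⇒ x=2/(-4/5)=-2.5000
Confirm numerically:
  x=-2.456: |R|=0.97174 <1
  x=-2.275: |R|=0.85336 <1
  x=-1.372: |R|=0.20647 <1
  x=-1.123: |R|=0.00962 <1
  x=-3.087: |R|=1.35883 >1
  x=-2.773: |R|=1.17099 >1
  x=-2.769: |R|=1.16853 >1
Interval (-2.5000, 0).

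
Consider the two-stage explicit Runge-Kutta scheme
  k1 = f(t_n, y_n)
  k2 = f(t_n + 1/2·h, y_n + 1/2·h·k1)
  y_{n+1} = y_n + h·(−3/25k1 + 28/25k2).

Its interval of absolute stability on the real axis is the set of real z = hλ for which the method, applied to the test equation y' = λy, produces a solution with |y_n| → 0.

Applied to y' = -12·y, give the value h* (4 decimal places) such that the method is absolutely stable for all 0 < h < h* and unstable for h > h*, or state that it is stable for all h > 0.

On y'=λy, z=hλ:
  k1=λy_n ⇒ h·k1=z·y_n;  k2=λ(1+1/2z)y_n ⇒ h·k2=z(1+1/2z)y_n
  y_{n+1}/y_n = 1 − 3/25z + 28/25z(1+1/2z) = 1 + z + 14/25z²
  so R(z) = 1 + z + 14/25z².

Boundary: |R(x)|=1, x<0.
x=-0.83: |R|=0.5558
R=1: x+14/25x²=0 ⇒ x=−25/14=-1.7857; min R=1−1/(4·14/25)=0.5536>−1
Confirm numerically:
  x=-1.633: |R|=0.86035 <1
  x=-1.270: |R|=0.63322 <1
  x=-0.775: |R|=0.56135 <1
  x=-2.035: |R|=1.28409 >1
  x=-1.968: |R|=1.20089 >1
  x=-1.829: |R|=1.04433 >1
So |R|<1 on (-1.7857, 0).

(-1.7857,0); λ=-12 ⇒ h* = (25/14)/12 = 0.1488.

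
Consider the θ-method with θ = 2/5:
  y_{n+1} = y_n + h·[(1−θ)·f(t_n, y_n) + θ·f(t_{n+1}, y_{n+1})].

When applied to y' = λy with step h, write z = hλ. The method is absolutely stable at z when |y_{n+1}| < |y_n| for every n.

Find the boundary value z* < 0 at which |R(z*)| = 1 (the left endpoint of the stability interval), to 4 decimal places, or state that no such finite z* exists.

On y'=λy, z=hλ:
  y_{n+1} = y_n + z·[3/5·y_n + 2/5·y_{n+1}] ⇒ (1 − 2/5z)y_{n+1} = (1 + 3/5z)y_n
  Hence R(z) = (1 + 3/5z)/(1 − 2/5z).

Need |R(x)|<1, x<0.
x=-1.42: |R|=0.0944
R=−1: 1+3/5x = −1+2/5x ⇒ -1/5x=2 ⇒ x=2/(-1/5)=-10.0000
Confirm numerically:
  x=-7.866: |R|=0.89707 <1
  x=-6.927: |R|=0.83701 <1
  x=-6.678: |R|=0.81902 <1
  x=-4.752: |R|=0.63817 <1
  x=-10.583: |R|=1.02228 >1
  x=-10.458: |R|=1.01767 >1
  x=-10.336: |R|=1.01309 >1
Interval (-10.0000, 0).

z* = -10.0000.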